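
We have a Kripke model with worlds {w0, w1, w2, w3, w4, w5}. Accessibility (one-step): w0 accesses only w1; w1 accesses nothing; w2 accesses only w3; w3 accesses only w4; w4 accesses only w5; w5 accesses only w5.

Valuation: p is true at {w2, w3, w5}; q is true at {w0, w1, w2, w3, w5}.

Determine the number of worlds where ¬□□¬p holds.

w0: □□¬p is T. ✗
w1: □□¬p is T. ✗
w2: □□¬p is T. ✗
w3: □□¬p is F. ✓
w4: □□¬p is F. ✓
w5: □□¬p is F. ✓
Satisfying worlds: {w3, w4, w5}.

3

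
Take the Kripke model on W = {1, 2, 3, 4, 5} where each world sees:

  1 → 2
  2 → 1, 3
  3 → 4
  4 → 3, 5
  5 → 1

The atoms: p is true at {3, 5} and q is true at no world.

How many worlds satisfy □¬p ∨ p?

1: □¬p is T, p is F. ✓
2: □¬p is F, p is F. ✗
3: □¬p is T, p is T. ✓
4: □¬p is F, p is F. ✗
5: □¬p is T, p is T. ✓
Satisfying worlds: {1, 3, 5}.

3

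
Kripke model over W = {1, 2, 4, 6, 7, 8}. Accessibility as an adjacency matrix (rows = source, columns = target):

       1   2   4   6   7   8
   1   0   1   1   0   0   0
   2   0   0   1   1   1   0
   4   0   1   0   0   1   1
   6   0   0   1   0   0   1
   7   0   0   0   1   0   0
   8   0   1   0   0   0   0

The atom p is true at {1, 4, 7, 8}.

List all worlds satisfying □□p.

1: successors {2, 4}; □p there: 2:F, 4:F. ✗
2: successors {4, 6, 7}; □p there: 4:F, 6:T, 7:F. ✗
4: successors {2, 7, 8}; □p there: 2:F, 7:F, 8:F. ✗
6: successors {4, 8}; □p there: 4:F, 8:F. ✗
7: successors {6}; □p there: 6:T. ✓
8: successors {2}; □p there: 2:F. ✗

{7}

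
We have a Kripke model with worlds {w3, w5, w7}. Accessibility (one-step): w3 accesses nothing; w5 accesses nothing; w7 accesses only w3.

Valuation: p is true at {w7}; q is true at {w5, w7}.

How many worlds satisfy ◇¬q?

w3: no successors, so ◇¬q fails. ✗
w5: no successors, so ◇¬q fails. ✗
w7: successors {w3}; ¬q there: w3:T. ✓
Satisfying worlds: {w7}.

1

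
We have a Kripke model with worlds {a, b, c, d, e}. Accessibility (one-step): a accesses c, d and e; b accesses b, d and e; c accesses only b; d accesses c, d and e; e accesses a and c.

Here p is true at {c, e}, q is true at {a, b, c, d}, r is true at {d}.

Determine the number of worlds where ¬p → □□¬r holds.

2

a: ¬p is T, □□¬r is F. ✗
b: ¬p is T, □□¬r is F. ✗
c: ¬p is F, □□¬r is F. ✓
d: ¬p is T, □□¬r is F. ✗
e: ¬p is F, □□¬r is F. ✓
Satisfying worlds: {c, e}.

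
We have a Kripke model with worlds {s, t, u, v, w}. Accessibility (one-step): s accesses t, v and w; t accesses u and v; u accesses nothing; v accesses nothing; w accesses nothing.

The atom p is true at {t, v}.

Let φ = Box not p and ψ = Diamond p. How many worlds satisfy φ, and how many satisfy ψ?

3 and 2

For Box not p:
s: successors {t, v, w}; not p there: t:F, v:F, w:T. ✗
t: successors {u, v}; not p there: u:T, v:F. ✗
u: no successors, so Box not p holds vacuously. ✓
v: no successors, so Box not p holds vacuously. ✓
w: no successors, so Box not p holds vacuously. ✓
— 3 worlds.
For Diamond p:
s: successors {t, v, w}; p there: t:T, v:T, w:F. ✓
t: successors {u, v}; p there: u:F, v:T. ✓
u: no successors, so Diamond p fails. ✗
v: no successors, so Diamond p fails. ✗
w: no successors, so Diamond p fails. ✗
— 2 worlds.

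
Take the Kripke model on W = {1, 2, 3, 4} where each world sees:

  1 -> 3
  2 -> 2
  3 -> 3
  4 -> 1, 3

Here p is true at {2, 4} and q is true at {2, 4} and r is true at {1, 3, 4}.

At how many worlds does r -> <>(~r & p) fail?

3

1: r is T, <>(~r & p) is F. ✗
2: r is F, <>(~r & p) is T. ✓
3: r is T, <>(~r & p) is F. ✗
4: r is T, <>(~r & p) is F. ✗
Satisfying worlds: {2}.
So r -> <>(~r & p) fails at the other 3 worlds.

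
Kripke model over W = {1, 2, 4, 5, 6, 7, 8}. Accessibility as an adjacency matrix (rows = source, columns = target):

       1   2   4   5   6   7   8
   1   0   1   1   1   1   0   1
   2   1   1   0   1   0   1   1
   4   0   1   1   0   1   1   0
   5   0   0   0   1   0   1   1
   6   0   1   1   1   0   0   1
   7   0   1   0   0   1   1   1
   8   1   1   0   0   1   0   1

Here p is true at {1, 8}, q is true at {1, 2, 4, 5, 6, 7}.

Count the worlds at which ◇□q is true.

3

1: successors {2, 4, 5, 6, 8}; □q there: 2:F, 4:T, 5:F, 6:F, 8:F. ✓
2: successors {1, 2, 5, 7, 8}; □q there: 1:F, 2:F, 5:F, 7:F, 8:F. ✗
4: successors {2, 4, 6, 7}; □q there: 2:F, 4:T, 6:F, 7:F. ✓
5: successors {5, 7, 8}; □q there: 5:F, 7:F, 8:F. ✗
6: successors {2, 4, 5, 8}; □q there: 2:F, 4:T, 5:F, 8:F. ✓
7: successors {2, 6, 7, 8}; □q there: 2:F, 6:F, 7:F, 8:F. ✗
8: successors {1, 2, 6, 8}; □q there: 1:F, 2:F, 6:F, 8:F. ✗
Satisfying worlds: {1, 4, 6}.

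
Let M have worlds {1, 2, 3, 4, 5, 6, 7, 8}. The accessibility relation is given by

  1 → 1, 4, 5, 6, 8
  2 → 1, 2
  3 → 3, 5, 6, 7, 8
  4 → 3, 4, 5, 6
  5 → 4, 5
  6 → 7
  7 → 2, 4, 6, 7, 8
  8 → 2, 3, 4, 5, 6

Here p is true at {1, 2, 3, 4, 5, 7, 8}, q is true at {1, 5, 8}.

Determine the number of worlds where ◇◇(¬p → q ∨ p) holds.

1: successors {1, 4, 5, 6, 8}; ◇(¬p → q ∨ p) there: 1:T, 4:T, 5:T, 6:T, 8:T. ✓
2: successors {1, 2}; ◇(¬p → q ∨ p) there: 1:T, 2:T. ✓
3: successors {3, 5, 6, 7, 8}; ◇(¬p → q ∨ p) there: 3:T, 5:T, 6:T, 7:T, 8:T. ✓
4: successors {3, 4, 5, 6}; ◇(¬p → q ∨ p) there: 3:T, 4:T, 5:T, 6:T. ✓
5: successors {4, 5}; ◇(¬p → q ∨ p) there: 4:T, 5:T. ✓
6: successors {7}; ◇(¬p → q ∨ p) there: 7:T. ✓
7: successors {2, 4, 6, 7, 8}; ◇(¬p → q ∨ p) there: 2:T, 4:T, 6:T, 7:T, 8:T. ✓
8: successors {2, 3, 4, 5, 6}; ◇(¬p → q ∨ p) there: 2:T, 3:T, 4:T, 5:T, 6:T. ✓
Satisfying worlds: {1, 2, 3, 4, 5, 6, 7, 8}.

8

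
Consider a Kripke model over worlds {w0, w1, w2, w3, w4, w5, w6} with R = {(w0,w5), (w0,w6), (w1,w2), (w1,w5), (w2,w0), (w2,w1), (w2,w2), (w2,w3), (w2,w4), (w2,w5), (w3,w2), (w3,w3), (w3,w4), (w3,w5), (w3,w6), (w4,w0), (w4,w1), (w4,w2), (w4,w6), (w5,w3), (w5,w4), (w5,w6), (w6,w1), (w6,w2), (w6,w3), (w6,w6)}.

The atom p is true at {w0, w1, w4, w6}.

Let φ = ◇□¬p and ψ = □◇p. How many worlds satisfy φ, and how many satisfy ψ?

For ◇□¬p:
w0: successors {w5, w6}; □¬p there: w5:F, w6:F. ✗
w1: successors {w2, w5}; □¬p there: w2:F, w5:F. ✗
w2: successors {w0, w1, w2, w3, w4, w5}; □¬p there: w0:F, w1:T, w2:F, w3:F, w4:F, w5:F. ✓
w3: successors {w2, w3, w4, w5, w6}; □¬p there: w2:F, w3:F, w4:F, w5:F, w6:F. ✗
w4: successors {w0, w1, w2, w6}; □¬p there: w0:F, w1:T, w2:F, w6:F. ✓
w5: successors {w3, w4, w6}; □¬p there: w3:F, w4:F, w6:F. ✗
w6: successors {w1, w2, w3, w6}; □¬p there: w1:T, w2:F, w3:F, w6:F. ✓
— 3 worlds.
For □◇p:
w0: successors {w5, w6}; ◇p there: w5:T, w6:T. ✓
w1: successors {w2, w5}; ◇p there: w2:T, w5:T. ✓
w2: successors {w0, w1, w2, w3, w4, w5}; ◇p there: w0:T, w1:F, w2:T, w3:T, w4:T, w5:T. ✗
w3: successors {w2, w3, w4, w5, w6}; ◇p there: w2:T, w3:T, w4:T, w5:T, w6:T. ✓
w4: successors {w0, w1, w2, w6}; ◇p there: w0:T, w1:F, w2:T, w6:T. ✗
w5: successors {w3, w4, w6}; ◇p there: w3:T, w4:T, w6:T. ✓
w6: successors {w1, w2, w3, w6}; ◇p there: w1:F, w2:T, w3:T, w6:T. ✗
— 4 worlds.

3 and 4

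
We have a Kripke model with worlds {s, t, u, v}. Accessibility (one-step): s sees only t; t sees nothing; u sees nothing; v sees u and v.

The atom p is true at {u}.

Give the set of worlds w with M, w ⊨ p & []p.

{u}

s: p is F, []p is F. ✗
t: p is F, []p is T. ✗
u: p is T, []p is T. ✓
v: p is F, []p is F. ✗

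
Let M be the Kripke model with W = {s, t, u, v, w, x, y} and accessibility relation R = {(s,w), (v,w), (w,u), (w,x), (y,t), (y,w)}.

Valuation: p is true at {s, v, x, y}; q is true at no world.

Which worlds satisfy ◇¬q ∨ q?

{s, v, w, y}

s: ◇¬q is T, q is F. ✓
t: ◇¬q is F, q is F. ✗
u: ◇¬q is F, q is F. ✗
v: ◇¬q is T, q is F. ✓
w: ◇¬q is T, q is F. ✓
x: ◇¬q is F, q is F. ✗
y: ◇¬q is T, q is F. ✓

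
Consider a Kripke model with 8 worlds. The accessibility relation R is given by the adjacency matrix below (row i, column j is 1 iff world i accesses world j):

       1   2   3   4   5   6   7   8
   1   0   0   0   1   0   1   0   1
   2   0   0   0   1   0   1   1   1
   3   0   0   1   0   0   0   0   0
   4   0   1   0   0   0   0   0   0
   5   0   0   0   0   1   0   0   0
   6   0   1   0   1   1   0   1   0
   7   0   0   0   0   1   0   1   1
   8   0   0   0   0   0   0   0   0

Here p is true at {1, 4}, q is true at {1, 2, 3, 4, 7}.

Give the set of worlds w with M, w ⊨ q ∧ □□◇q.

1: q is T, □□◇q is F. ✗
2: q is T, □□◇q is F. ✗
3: q is T, □□◇q is T. ✓
4: q is T, □□◇q is F. ✗
5: q is F, □□◇q is F. ✗
6: q is F, □□◇q is F. ✗
7: q is T, □□◇q is F. ✗
8: q is F, □□◇q is T. ✗

{3}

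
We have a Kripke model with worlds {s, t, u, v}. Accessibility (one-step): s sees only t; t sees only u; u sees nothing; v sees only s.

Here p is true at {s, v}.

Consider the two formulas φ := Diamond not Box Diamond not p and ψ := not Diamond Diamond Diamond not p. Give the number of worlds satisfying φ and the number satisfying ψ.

1 and 3

For Diamond not Box Diamond not p:
s: successors {t}; not Box Diamond not p there: t:T. ✓
t: successors {u}; not Box Diamond not p there: u:F. ✗
u: no successors, so Diamond not Box Diamond not p fails. ✗
v: successors {s}; not Box Diamond not p there: s:F. ✗
— 1 world.
For not Diamond Diamond Diamond not p:
s: Diamond Diamond Diamond not p is F. ✓
t: Diamond Diamond Diamond not p is F. ✓
u: Diamond Diamond Diamond not p is F. ✓
v: Diamond Diamond Diamond not p is T. ✗
— 3 worlds.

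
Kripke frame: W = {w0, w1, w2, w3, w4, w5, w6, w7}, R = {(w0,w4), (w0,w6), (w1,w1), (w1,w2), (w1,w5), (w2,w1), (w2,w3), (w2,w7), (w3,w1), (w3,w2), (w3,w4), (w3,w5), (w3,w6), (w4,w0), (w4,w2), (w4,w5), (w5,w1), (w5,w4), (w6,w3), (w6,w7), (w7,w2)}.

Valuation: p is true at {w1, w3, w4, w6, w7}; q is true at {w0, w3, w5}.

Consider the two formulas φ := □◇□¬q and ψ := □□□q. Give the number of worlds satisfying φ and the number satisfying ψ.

For □◇□¬q:
w0: successors {w4, w6}; ◇□¬q there: w4:T, w6:T. ✓
w1: successors {w1, w2, w5}; ◇□¬q there: w1:T, w2:T, w5:F. ✗
w2: successors {w1, w3, w7}; ◇□¬q there: w1:T, w3:T, w7:F. ✗
w3: successors {w1, w2, w4, w5, w6}; ◇□¬q there: w1:T, w2:T, w4:T, w5:F, w6:T. ✗
w4: successors {w0, w2, w5}; ◇□¬q there: w0:F, w2:T, w5:F. ✗
w5: successors {w1, w4}; ◇□¬q there: w1:T, w4:T. ✓
w6: successors {w3, w7}; ◇□¬q there: w3:T, w7:F. ✗
w7: successors {w2}; ◇□¬q there: w2:T. ✓
— 3 worlds.
For □□□q:
w0: successors {w4, w6}; □□q there: w4:F, w6:F. ✗
w1: successors {w1, w2, w5}; □□q there: w1:F, w2:F, w5:F. ✗
w2: successors {w1, w3, w7}; □□q there: w1:F, w3:F, w7:F. ✗
w3: successors {w1, w2, w4, w5, w6}; □□q there: w1:F, w2:F, w4:F, w5:F, w6:F. ✗
w4: successors {w0, w2, w5}; □□q there: w0:F, w2:F, w5:F. ✗
w5: successors {w1, w4}; □□q there: w1:F, w4:F. ✗
w6: successors {w3, w7}; □□q there: w3:F, w7:F. ✗
w7: successors {w2}; □□q there: w2:F. ✗
— 0 worlds.

3 and 0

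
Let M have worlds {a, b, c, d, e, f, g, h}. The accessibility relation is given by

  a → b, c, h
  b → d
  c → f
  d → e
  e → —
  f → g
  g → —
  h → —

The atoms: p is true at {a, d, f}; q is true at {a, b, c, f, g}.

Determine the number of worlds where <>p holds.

2

a: successors {b, c, h}; p there: b:F, c:F, h:F. ✗
b: successors {d}; p there: d:T. ✓
c: successors {f}; p there: f:T. ✓
d: successors {e}; p there: e:F. ✗
e: no successors, so <>p fails. ✗
f: successors {g}; p there: g:F. ✗
g: no successors, so <>p fails. ✗
h: no successors, so <>p fails. ✗
Satisfying worlds: {b, c}.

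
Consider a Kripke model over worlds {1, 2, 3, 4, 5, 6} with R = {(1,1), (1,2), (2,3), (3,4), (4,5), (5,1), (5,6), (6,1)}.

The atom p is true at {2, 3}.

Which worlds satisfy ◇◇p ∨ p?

{1, 2, 3, 5, 6}

1: ◇◇p is T, p is F. ✓
2: ◇◇p is F, p is T. ✓
3: ◇◇p is F, p is T. ✓
4: ◇◇p is F, p is F. ✗
5: ◇◇p is T, p is F. ✓
6: ◇◇p is T, p is F. ✓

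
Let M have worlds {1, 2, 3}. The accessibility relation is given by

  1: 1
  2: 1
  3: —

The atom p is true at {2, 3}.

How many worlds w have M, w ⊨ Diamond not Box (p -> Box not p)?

0

1: successors {1}; not Box (p -> Box not p) there: 1:F. ✗
2: successors {1}; not Box (p -> Box not p) there: 1:F. ✗
3: no successors, so Diamond not Box (p -> Box not p) fails. ✗
Satisfying worlds: ∅.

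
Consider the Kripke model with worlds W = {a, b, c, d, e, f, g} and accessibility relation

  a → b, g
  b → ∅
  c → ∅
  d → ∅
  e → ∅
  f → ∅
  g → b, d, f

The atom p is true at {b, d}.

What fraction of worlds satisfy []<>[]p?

5/7

a: successors {b, g}; <>[]p there: b:F, g:T. ✗
b: no successors, so []<>[]p holds vacuously. ✓
c: no successors, so []<>[]p holds vacuously. ✓
d: no successors, so []<>[]p holds vacuously. ✓
e: no successors, so []<>[]p holds vacuously. ✓
f: no successors, so []<>[]p holds vacuously. ✓
g: successors {b, d, f}; <>[]p there: b:F, d:F, f:F. ✗
That's 5 of 7 worlds, so 5/7.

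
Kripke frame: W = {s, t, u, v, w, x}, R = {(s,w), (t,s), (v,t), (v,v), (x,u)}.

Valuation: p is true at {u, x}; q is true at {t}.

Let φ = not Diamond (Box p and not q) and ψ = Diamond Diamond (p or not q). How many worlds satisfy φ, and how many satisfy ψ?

4 and 2

For not Diamond (Box p and not q):
s: Diamond (Box p and not q) is T. ✗
t: Diamond (Box p and not q) is F. ✓
u: Diamond (Box p and not q) is F. ✓
v: Diamond (Box p and not q) is F. ✓
w: Diamond (Box p and not q) is F. ✓
x: Diamond (Box p and not q) is T. ✗
— 4 worlds.
For Diamond Diamond (p or not q):
s: successors {w}; Diamond (p or not q) there: w:F. ✗
t: successors {s}; Diamond (p or not q) there: s:T. ✓
u: no successors, so Diamond Diamond (p or not q) fails. ✗
v: successors {t, v}; Diamond (p or not q) there: t:T, v:T. ✓
w: no successors, so Diamond Diamond (p or not q) fails. ✗
x: successors {u}; Diamond (p or not q) there: u:F. ✗
— 2 worlds.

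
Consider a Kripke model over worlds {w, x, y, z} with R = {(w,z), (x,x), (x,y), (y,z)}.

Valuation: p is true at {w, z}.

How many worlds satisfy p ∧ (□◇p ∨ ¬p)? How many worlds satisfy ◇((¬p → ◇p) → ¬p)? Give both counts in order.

For p ∧ (□◇p ∨ ¬p):
w: p is T, □◇p ∨ ¬p is F. ✗
x: p is F, □◇p ∨ ¬p is T. ✗
y: p is F, □◇p ∨ ¬p is T. ✗
z: p is T, □◇p ∨ ¬p is T. ✓
— 1 world.
For ◇((¬p → ◇p) → ¬p):
w: successors {z}; (¬p → ◇p) → ¬p there: z:F. ✗
x: successors {x, y}; (¬p → ◇p) → ¬p there: x:T, y:T. ✓
y: successors {z}; (¬p → ◇p) → ¬p there: z:F. ✗
z: no successors, so ◇((¬p → ◇p) → ¬p) fails. ✗
— 1 world.

1 and 1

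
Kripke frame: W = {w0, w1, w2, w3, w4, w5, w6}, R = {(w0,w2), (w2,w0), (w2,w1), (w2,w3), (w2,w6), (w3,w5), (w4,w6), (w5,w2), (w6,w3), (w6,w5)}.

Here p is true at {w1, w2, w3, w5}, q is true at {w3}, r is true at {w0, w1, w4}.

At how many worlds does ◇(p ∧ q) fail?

w0: successors {w2}; p ∧ q there: w2:F. ✗
w1: no successors, so ◇(p ∧ q) fails. ✗
w2: successors {w0, w1, w3, w6}; p ∧ q there: w0:F, w1:F, w3:T, w6:F. ✓
w3: successors {w5}; p ∧ q there: w5:F. ✗
w4: successors {w6}; p ∧ q there: w6:F. ✗
w5: successors {w2}; p ∧ q there: w2:F. ✗
w6: successors {w3, w5}; p ∧ q there: w3:T, w5:F. ✓
Satisfying worlds: {w2, w6}.
So ◇(p ∧ q) fails at the other 5 worlds.

5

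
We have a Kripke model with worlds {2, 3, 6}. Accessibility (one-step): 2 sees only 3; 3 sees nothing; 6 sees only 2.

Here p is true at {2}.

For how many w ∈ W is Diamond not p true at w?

1

2: successors {3}; not p there: 3:T. ✓
3: no successors, so Diamond not p fails. ✗
6: successors {2}; not p there: 2:F. ✗
Satisfying worlds: {2}.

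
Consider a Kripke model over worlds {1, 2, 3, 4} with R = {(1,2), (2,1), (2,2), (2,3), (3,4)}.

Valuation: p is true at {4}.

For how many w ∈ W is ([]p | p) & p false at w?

1: []p | p is F, p is F. ✗
2: []p | p is F, p is F. ✗
3: []p | p is T, p is F. ✗
4: []p | p is T, p is T. ✓
Satisfying worlds: {4}.
So ([]p | p) & p fails at the other 3 worlds.

3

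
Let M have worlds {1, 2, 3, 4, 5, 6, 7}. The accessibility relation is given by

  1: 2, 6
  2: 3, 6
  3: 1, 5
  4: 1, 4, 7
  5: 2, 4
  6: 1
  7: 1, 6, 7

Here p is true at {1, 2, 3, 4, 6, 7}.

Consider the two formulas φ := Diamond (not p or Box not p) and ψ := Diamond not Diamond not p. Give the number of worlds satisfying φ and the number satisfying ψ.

For Diamond (not p or Box not p):
1: successors {2, 6}; not p or Box not p there: 2:F, 6:F. ✗
2: successors {3, 6}; not p or Box not p there: 3:F, 6:F. ✗
3: successors {1, 5}; not p or Box not p there: 1:F, 5:T. ✓
4: successors {1, 4, 7}; not p or Box not p there: 1:F, 4:F, 7:F. ✗
5: successors {2, 4}; not p or Box not p there: 2:F, 4:F. ✗
6: successors {1}; not p or Box not p there: 1:F. ✗
7: successors {1, 6, 7}; not p or Box not p there: 1:F, 6:F, 7:F. ✗
— 1 world.
For Diamond not Diamond not p:
1: successors {2, 6}; not Diamond not p there: 2:T, 6:T. ✓
2: successors {3, 6}; not Diamond not p there: 3:F, 6:T. ✓
3: successors {1, 5}; not Diamond not p there: 1:T, 5:T. ✓
4: successors {1, 4, 7}; not Diamond not p there: 1:T, 4:T, 7:T. ✓
5: successors {2, 4}; not Diamond not p there: 2:T, 4:T. ✓
6: successors {1}; not Diamond not p there: 1:T. ✓
7: successors {1, 6, 7}; not Diamond not p there: 1:T, 6:T, 7:T. ✓
— 7 worlds.

1 and 7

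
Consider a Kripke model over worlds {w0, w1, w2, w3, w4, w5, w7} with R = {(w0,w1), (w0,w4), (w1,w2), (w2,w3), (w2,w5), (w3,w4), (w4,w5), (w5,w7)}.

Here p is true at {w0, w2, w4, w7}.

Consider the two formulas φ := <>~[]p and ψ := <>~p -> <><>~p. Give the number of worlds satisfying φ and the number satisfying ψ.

3 and 5

For <>~[]p:
w0: successors {w1, w4}; ~[]p there: w1:F, w4:T. ✓
w1: successors {w2}; ~[]p there: w2:T. ✓
w2: successors {w3, w5}; ~[]p there: w3:F, w5:F. ✗
w3: successors {w4}; ~[]p there: w4:T. ✓
w4: successors {w5}; ~[]p there: w5:F. ✗
w5: successors {w7}; ~[]p there: w7:F. ✗
w7: no successors, so <>~[]p fails. ✗
— 3 worlds.
For <>~p -> <><>~p:
w0: <>~p is T, <><>~p is T. ✓
w1: <>~p is F, <><>~p is T. ✓
w2: <>~p is T, <><>~p is F. ✗
w3: <>~p is F, <><>~p is T. ✓
w4: <>~p is T, <><>~p is F. ✗
w5: <>~p is F, <><>~p is F. ✓
w7: <>~p is F, <><>~p is F. ✓
— 5 worlds.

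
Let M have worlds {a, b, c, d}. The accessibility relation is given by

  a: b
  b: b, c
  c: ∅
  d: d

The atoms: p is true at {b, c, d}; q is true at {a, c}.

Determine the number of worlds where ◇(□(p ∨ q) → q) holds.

a: successors {b}; □(p ∨ q) → q there: b:F. ✗
b: successors {b, c}; □(p ∨ q) → q there: b:F, c:T. ✓
c: no successors, so ◇(□(p ∨ q) → q) fails. ✗
d: successors {d}; □(p ∨ q) → q there: d:F. ✗
Satisfying worlds: {b}.

1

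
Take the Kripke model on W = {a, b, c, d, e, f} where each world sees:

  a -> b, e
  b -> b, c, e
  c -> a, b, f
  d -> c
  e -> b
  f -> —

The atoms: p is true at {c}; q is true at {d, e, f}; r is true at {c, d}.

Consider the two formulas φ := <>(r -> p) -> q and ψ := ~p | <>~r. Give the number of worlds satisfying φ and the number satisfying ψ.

For <>(r -> p) -> q:
a: <>(r -> p) is T, q is F. ✗
b: <>(r -> p) is T, q is F. ✗
c: <>(r -> p) is T, q is F. ✗
d: <>(r -> p) is T, q is T. ✓
e: <>(r -> p) is T, q is T. ✓
f: <>(r -> p) is F, q is T. ✓
— 3 worlds.
For ~p | <>~r:
a: ~p is T, <>~r is T. ✓
b: ~p is T, <>~r is T. ✓
c: ~p is F, <>~r is T. ✓
d: ~p is T, <>~r is F. ✓
e: ~p is T, <>~r is T. ✓
f: ~p is T, <>~r is F. ✓
— 6 worlds.

3 and 6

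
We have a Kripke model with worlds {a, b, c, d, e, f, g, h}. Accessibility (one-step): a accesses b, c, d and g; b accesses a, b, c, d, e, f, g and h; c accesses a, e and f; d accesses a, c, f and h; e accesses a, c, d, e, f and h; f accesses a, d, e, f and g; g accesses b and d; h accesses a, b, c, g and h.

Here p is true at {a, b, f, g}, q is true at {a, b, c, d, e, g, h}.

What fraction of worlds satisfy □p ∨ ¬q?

a: □p is F, ¬q is F. ✗
b: □p is F, ¬q is F. ✗
c: □p is F, ¬q is F. ✗
d: □p is F, ¬q is F. ✗
e: □p is F, ¬q is F. ✗
f: □p is F, ¬q is T. ✓
g: □p is F, ¬q is F. ✗
h: □p is F, ¬q is F. ✗
That's 1 of 8 worlds, so 1/8.

1/8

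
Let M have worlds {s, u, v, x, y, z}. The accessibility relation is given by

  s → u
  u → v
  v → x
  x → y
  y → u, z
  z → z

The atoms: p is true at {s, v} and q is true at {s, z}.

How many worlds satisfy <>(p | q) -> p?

3

s: <>(p | q) is F, p is T. ✓
u: <>(p | q) is T, p is F. ✗
v: <>(p | q) is F, p is T. ✓
x: <>(p | q) is F, p is F. ✓
y: <>(p | q) is T, p is F. ✗
z: <>(p | q) is T, p is F. ✗
Satisfying worlds: {s, v, x}.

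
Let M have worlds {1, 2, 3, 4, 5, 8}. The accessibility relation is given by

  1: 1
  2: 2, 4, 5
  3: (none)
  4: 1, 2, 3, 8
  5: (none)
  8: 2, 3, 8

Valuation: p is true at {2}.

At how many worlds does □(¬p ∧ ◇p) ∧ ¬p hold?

2

1: □(¬p ∧ ◇p) is F, ¬p is T. ✗
2: □(¬p ∧ ◇p) is F, ¬p is F. ✗
3: □(¬p ∧ ◇p) is T, ¬p is T. ✓
4: □(¬p ∧ ◇p) is F, ¬p is T. ✗
5: □(¬p ∧ ◇p) is T, ¬p is T. ✓
8: □(¬p ∧ ◇p) is F, ¬p is T. ✗
Satisfying worlds: {3, 5}.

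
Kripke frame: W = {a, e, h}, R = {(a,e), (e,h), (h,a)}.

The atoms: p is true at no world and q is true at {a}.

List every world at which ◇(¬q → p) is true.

a: successors {e}; ¬q → p there: e:F. ✗
e: successors {h}; ¬q → p there: h:F. ✗
h: successors {a}; ¬q → p there: a:T. ✓

{h}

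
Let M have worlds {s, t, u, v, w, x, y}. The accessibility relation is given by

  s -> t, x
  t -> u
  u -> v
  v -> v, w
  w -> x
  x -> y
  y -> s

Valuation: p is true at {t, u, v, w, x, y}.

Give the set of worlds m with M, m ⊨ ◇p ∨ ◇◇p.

s: ◇p is T, ◇◇p is T. ✓
t: ◇p is T, ◇◇p is T. ✓
u: ◇p is T, ◇◇p is T. ✓
v: ◇p is T, ◇◇p is T. ✓
w: ◇p is T, ◇◇p is T. ✓
x: ◇p is T, ◇◇p is F. ✓
y: ◇p is F, ◇◇p is T. ✓

{s, t, u, v, w, x, y}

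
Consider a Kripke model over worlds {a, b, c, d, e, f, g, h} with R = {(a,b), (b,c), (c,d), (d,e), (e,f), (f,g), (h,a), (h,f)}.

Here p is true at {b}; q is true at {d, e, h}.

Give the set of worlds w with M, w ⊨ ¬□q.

{a, b, e, f, h}

a: □q is F. ✓
b: □q is F. ✓
c: □q is T. ✗
d: □q is T. ✗
e: □q is F. ✓
f: □q is F. ✓
g: □q is T. ✗
h: □q is F. ✓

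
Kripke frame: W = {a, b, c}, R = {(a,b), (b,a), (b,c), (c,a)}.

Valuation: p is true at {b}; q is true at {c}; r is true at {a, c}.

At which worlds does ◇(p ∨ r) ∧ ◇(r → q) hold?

a: ◇(p ∨ r) is T, ◇(r → q) is T. ✓
b: ◇(p ∨ r) is T, ◇(r → q) is T. ✓
c: ◇(p ∨ r) is T, ◇(r → q) is F. ✗

{a, b}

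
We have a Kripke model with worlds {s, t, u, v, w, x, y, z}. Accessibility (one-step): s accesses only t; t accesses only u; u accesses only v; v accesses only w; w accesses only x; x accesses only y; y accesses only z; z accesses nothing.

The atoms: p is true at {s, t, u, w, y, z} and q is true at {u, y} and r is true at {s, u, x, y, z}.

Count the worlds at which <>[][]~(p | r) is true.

s: successors {t}; [][]~(p | r) there: t:T. ✓
t: successors {u}; [][]~(p | r) there: u:F. ✗
u: successors {v}; [][]~(p | r) there: v:F. ✗
v: successors {w}; [][]~(p | r) there: w:F. ✗
w: successors {x}; [][]~(p | r) there: x:F. ✗
x: successors {y}; [][]~(p | r) there: y:T. ✓
y: successors {z}; [][]~(p | r) there: z:T. ✓
z: no successors, so <>[][]~(p | r) fails. ✗
Satisfying worlds: {s, x, y}.

3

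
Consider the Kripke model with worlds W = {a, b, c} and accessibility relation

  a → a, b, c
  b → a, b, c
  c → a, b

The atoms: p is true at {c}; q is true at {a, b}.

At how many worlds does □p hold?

a: successors {a, b, c}; p there: a:F, b:F, c:T. ✗
b: successors {a, b, c}; p there: a:F, b:F, c:T. ✗
c: successors {a, b}; p there: a:F, b:F. ✗
Satisfying worlds: ∅.

0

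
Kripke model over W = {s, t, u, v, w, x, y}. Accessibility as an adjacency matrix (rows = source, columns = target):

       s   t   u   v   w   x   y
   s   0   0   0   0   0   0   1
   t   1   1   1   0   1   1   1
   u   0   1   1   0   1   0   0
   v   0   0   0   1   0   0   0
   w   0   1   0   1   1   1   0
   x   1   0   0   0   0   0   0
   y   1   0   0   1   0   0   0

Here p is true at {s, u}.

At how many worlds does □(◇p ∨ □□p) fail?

6

s: successors {y}; ◇p ∨ □□p there: y:T. ✓
t: successors {s, t, u, w, x, y}; ◇p ∨ □□p there: s:F, t:T, u:T, w:F, x:T, y:T. ✗
u: successors {t, u, w}; ◇p ∨ □□p there: t:T, u:T, w:F. ✗
v: successors {v}; ◇p ∨ □□p there: v:F. ✗
w: successors {t, v, w, x}; ◇p ∨ □□p there: t:T, v:F, w:F, x:T. ✗
x: successors {s}; ◇p ∨ □□p there: s:F. ✗
y: successors {s, v}; ◇p ∨ □□p there: s:F, v:F. ✗
Satisfying worlds: {s}.
So □(◇p ∨ □□p) fails at the other 6 worlds.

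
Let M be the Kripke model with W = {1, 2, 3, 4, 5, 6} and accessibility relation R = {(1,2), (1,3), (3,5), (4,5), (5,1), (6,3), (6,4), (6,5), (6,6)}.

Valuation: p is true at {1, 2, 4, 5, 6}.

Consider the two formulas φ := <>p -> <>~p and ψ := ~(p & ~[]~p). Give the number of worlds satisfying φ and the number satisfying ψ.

For <>p -> <>~p:
1: <>p is T, <>~p is T. ✓
2: <>p is F, <>~p is F. ✓
3: <>p is T, <>~p is F. ✗
4: <>p is T, <>~p is F. ✗
5: <>p is T, <>~p is F. ✗
6: <>p is T, <>~p is T. ✓
— 3 worlds.
For ~(p & ~[]~p):
1: p & ~[]~p is T. ✗
2: p & ~[]~p is F. ✓
3: p & ~[]~p is F. ✓
4: p & ~[]~p is T. ✗
5: p & ~[]~p is T. ✗
6: p & ~[]~p is T. ✗
— 2 worlds.

3 and 2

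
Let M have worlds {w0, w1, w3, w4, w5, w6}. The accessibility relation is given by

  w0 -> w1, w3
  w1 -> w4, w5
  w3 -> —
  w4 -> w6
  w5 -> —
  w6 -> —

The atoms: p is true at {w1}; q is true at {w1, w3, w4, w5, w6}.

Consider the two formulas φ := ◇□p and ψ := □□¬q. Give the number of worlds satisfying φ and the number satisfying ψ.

For ◇□p:
w0: successors {w1, w3}; □p there: w1:F, w3:T. ✓
w1: successors {w4, w5}; □p there: w4:F, w5:T. ✓
w3: no successors, so ◇□p fails. ✗
w4: successors {w6}; □p there: w6:T. ✓
w5: no successors, so ◇□p fails. ✗
w6: no successors, so ◇□p fails. ✗
— 3 worlds.
For □□¬q:
w0: successors {w1, w3}; □¬q there: w1:F, w3:T. ✗
w1: successors {w4, w5}; □¬q there: w4:F, w5:T. ✗
w3: no successors, so □□¬q holds vacuously. ✓
w4: successors {w6}; □¬q there: w6:T. ✓
w5: no successors, so □□¬q holds vacuously. ✓
w6: no successors, so □□¬q holds vacuously. ✓
— 4 worlds.

3 and 4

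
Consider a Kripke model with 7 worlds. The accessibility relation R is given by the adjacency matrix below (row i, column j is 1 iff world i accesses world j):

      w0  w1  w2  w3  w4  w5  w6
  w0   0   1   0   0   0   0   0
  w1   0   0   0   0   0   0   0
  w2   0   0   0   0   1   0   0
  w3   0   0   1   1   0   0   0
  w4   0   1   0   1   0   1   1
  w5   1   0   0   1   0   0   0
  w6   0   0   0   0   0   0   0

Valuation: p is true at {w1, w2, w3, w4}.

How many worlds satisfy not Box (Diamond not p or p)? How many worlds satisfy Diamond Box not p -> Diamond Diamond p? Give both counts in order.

For not Box (Diamond not p or p):
w0: Box (Diamond not p or p) is T. ✗
w1: Box (Diamond not p or p) is T. ✗
w2: Box (Diamond not p or p) is T. ✗
w3: Box (Diamond not p or p) is T. ✗
w4: Box (Diamond not p or p) is F. ✓
w5: Box (Diamond not p or p) is F. ✓
w6: Box (Diamond not p or p) is T. ✗
— 2 worlds.
For Diamond Box not p -> Diamond Diamond p:
w0: Diamond Box not p is T, Diamond Diamond p is F. ✗
w1: Diamond Box not p is F, Diamond Diamond p is F. ✓
w2: Diamond Box not p is F, Diamond Diamond p is T. ✓
w3: Diamond Box not p is F, Diamond Diamond p is T. ✓
w4: Diamond Box not p is T, Diamond Diamond p is T. ✓
w5: Diamond Box not p is F, Diamond Diamond p is T. ✓
w6: Diamond Box not p is F, Diamond Diamond p is F. ✓
— 6 worlds.

2 and 6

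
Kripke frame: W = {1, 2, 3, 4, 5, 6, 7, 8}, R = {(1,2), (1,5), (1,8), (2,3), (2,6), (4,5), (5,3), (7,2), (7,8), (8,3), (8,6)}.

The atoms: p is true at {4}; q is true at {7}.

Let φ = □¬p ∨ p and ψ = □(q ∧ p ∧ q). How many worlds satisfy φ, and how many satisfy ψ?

8 and 2

For □¬p ∨ p:
1: □¬p is T, p is F. ✓
2: □¬p is T, p is F. ✓
3: □¬p is T, p is F. ✓
4: □¬p is T, p is T. ✓
5: □¬p is T, p is F. ✓
6: □¬p is T, p is F. ✓
7: □¬p is T, p is F. ✓
8: □¬p is T, p is F. ✓
— 8 worlds.
For □(q ∧ p ∧ q):
1: successors {2, 5, 8}; q ∧ p ∧ q there: 2:F, 5:F, 8:F. ✗
2: successors {3, 6}; q ∧ p ∧ q there: 3:F, 6:F. ✗
3: no successors, so □(q ∧ p ∧ q) holds vacuously. ✓
4: successors {5}; q ∧ p ∧ q there: 5:F. ✗
5: successors {3}; q ∧ p ∧ q there: 3:F. ✗
6: no successors, so □(q ∧ p ∧ q) holds vacuously. ✓
7: successors {2, 8}; q ∧ p ∧ q there: 2:F, 8:F. ✗
8: successors {3, 6}; q ∧ p ∧ q there: 3:F, 6:F. ✗
— 2 worlds.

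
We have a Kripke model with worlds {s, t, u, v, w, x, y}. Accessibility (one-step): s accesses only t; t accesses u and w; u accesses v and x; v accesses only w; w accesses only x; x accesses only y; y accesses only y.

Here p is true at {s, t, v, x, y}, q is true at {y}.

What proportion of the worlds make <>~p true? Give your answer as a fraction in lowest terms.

2/7

s: successors {t}; ~p there: t:F. ✗
t: successors {u, w}; ~p there: u:T, w:T. ✓
u: successors {v, x}; ~p there: v:F, x:F. ✗
v: successors {w}; ~p there: w:T. ✓
w: successors {x}; ~p there: x:F. ✗
x: successors {y}; ~p there: y:F. ✗
y: successors {y}; ~p there: y:F. ✗
That's 2 of 7 worlds, so 2/7.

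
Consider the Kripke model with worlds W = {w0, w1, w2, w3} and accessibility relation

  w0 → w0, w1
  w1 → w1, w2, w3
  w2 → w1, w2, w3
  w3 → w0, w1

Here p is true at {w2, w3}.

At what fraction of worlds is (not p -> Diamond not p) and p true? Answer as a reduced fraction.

1/2

w0: not p -> Diamond not p is T, p is F. ✗
w1: not p -> Diamond not p is T, p is F. ✗
w2: not p -> Diamond not p is T, p is T. ✓
w3: not p -> Diamond not p is T, p is T. ✓
That's 2 of 4 worlds, so 2/4 = 1/2.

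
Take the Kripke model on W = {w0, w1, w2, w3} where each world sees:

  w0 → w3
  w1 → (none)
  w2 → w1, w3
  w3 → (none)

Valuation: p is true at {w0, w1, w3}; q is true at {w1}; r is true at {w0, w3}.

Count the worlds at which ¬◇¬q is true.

w0: ◇¬q is T. ✗
w1: ◇¬q is F. ✓
w2: ◇¬q is T. ✗
w3: ◇¬q is F. ✓
Satisfying worlds: {w1, w3}.

2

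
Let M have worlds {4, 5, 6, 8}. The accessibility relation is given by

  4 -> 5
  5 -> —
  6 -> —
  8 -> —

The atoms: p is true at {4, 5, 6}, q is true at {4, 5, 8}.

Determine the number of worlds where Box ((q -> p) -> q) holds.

4: successors {5}; (q -> p) -> q there: 5:T. ✓
5: no successors, so Box ((q -> p) -> q) holds vacuously. ✓
6: no successors, so Box ((q -> p) -> q) holds vacuously. ✓
8: no successors, so Box ((q -> p) -> q) holds vacuously. ✓
Satisfying worlds: {4, 5, 6, 8}.

4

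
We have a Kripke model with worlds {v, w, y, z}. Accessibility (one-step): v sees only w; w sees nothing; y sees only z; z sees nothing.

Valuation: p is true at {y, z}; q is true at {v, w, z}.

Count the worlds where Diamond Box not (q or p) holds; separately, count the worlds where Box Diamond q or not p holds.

For Diamond Box not (q or p):
v: successors {w}; Box not (q or p) there: w:T. ✓
w: no successors, so Diamond Box not (q or p) fails. ✗
y: successors {z}; Box not (q or p) there: z:T. ✓
z: no successors, so Diamond Box not (q or p) fails. ✗
— 2 worlds.
For Box Diamond q or not p:
v: Box Diamond q is F, not p is T. ✓
w: Box Diamond q is T, not p is T. ✓
y: Box Diamond q is F, not p is F. ✗
z: Box Diamond q is T, not p is F. ✓
— 3 worlds.

2 and 3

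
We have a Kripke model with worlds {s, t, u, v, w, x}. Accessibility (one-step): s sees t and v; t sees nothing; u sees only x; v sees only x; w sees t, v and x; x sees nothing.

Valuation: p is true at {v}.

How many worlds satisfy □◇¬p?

2

s: successors {t, v}; ◇¬p there: t:F, v:T. ✗
t: no successors, so □◇¬p holds vacuously. ✓
u: successors {x}; ◇¬p there: x:F. ✗
v: successors {x}; ◇¬p there: x:F. ✗
w: successors {t, v, x}; ◇¬p there: t:F, v:T, x:F. ✗
x: no successors, so □◇¬p holds vacuously. ✓
Satisfying worlds: {t, x}.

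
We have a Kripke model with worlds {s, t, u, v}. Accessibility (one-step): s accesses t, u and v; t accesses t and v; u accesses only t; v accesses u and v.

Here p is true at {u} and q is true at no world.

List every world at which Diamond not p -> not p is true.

s: Diamond not p is T, not p is T. ✓
t: Diamond not p is T, not p is T. ✓
u: Diamond not p is T, not p is F. ✗
v: Diamond not p is T, not p is T. ✓

{s, t, v}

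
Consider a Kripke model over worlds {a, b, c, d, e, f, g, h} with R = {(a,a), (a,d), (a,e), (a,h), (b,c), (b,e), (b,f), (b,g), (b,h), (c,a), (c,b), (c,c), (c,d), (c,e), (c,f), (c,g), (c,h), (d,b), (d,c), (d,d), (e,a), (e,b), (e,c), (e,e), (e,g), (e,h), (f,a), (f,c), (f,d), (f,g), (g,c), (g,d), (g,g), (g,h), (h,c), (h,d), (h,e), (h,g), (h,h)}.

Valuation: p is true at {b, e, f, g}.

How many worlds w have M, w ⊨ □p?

a: successors {a, d, e, h}; p there: a:F, d:F, e:T, h:F. ✗
b: successors {c, e, f, g, h}; p there: c:F, e:T, f:T, g:T, h:F. ✗
c: successors {a, b, c, d, e, f, g, h}; p there: a:F, b:T, c:F, d:F, e:T, f:T, g:T, h:F. ✗
d: successors {b, c, d}; p there: b:T, c:F, d:F. ✗
e: successors {a, b, c, e, g, h}; p there: a:F, b:T, c:F, e:T, g:T, h:F. ✗
f: successors {a, c, d, g}; p there: a:F, c:F, d:F, g:T. ✗
g: successors {c, d, g, h}; p there: c:F, d:F, g:T, h:F. ✗
h: successors {c, d, e, g, h}; p there: c:F, d:F, e:T, g:T, h:F. ✗
Satisfying worlds: ∅.

0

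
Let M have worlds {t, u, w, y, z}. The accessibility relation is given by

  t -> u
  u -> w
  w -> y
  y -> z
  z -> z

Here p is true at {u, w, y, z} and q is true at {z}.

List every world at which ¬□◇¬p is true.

{t, u, w, y, z}

t: □◇¬p is F. ✓
u: □◇¬p is F. ✓
w: □◇¬p is F. ✓
y: □◇¬p is F. ✓
z: □◇¬p is F. ✓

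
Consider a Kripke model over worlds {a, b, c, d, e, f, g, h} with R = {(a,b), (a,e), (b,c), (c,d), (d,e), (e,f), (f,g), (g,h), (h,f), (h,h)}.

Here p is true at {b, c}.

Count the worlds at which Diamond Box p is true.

a: successors {b, e}; Box p there: b:T, e:F. ✓
b: successors {c}; Box p there: c:F. ✗
c: successors {d}; Box p there: d:F. ✗
d: successors {e}; Box p there: e:F. ✗
e: successors {f}; Box p there: f:F. ✗
f: successors {g}; Box p there: g:F. ✗
g: successors {h}; Box p there: h:F. ✗
h: successors {f, h}; Box p there: f:F, h:F. ✗
Satisfying worlds: {a}.

1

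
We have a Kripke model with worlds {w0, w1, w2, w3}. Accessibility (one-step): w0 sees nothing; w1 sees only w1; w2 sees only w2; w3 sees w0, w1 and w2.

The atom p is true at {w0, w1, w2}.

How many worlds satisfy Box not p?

1

w0: no successors, so Box not p holds vacuously. ✓
w1: successors {w1}; not p there: w1:F. ✗
w2: successors {w2}; not p there: w2:F. ✗
w3: successors {w0, w1, w2}; not p there: w0:F, w1:F, w2:F. ✗
Satisfying worlds: {w0}.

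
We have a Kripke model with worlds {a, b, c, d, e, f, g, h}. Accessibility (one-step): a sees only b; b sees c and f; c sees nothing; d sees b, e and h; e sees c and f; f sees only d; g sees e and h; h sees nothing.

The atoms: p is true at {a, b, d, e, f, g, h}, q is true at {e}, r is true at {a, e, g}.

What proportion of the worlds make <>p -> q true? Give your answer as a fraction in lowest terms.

3/8

a: <>p is T, q is F. ✗
b: <>p is T, q is F. ✗
c: <>p is F, q is F. ✓
d: <>p is T, q is F. ✗
e: <>p is T, q is T. ✓
f: <>p is T, q is F. ✗
g: <>p is T, q is F. ✗
h: <>p is F, q is F. ✓
That's 3 of 8 worlds, so 3/8.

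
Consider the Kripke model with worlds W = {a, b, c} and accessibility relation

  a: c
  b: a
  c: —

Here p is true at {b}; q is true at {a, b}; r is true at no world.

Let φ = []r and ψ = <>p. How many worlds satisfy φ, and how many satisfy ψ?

1 and 0

For []r:
a: successors {c}; r there: c:F. ✗
b: successors {a}; r there: a:F. ✗
c: no successors, so []r holds vacuously. ✓
— 1 world.
For <>p:
a: successors {c}; p there: c:F. ✗
b: successors {a}; p there: a:F. ✗
c: no successors, so <>p fails. ✗
— 0 worlds.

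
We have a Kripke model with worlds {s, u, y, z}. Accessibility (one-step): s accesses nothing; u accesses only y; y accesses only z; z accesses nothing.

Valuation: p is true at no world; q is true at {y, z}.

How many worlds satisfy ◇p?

s: no successors, so ◇p fails. ✗
u: successors {y}; p there: y:F. ✗
y: successors {z}; p there: z:F. ✗
z: no successors, so ◇p fails. ✗
Satisfying worlds: ∅.

0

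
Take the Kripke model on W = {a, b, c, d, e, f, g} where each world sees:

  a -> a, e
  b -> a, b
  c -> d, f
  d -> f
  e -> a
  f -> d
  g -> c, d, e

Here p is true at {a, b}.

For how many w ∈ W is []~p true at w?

4

a: successors {a, e}; ~p there: a:F, e:T. ✗
b: successors {a, b}; ~p there: a:F, b:F. ✗
c: successors {d, f}; ~p there: d:T, f:T. ✓
d: successors {f}; ~p there: f:T. ✓
e: successors {a}; ~p there: a:F. ✗
f: successors {d}; ~p there: d:T. ✓
g: successors {c, d, e}; ~p there: c:T, d:T, e:T. ✓
Satisfying worlds: {c, d, f, g}.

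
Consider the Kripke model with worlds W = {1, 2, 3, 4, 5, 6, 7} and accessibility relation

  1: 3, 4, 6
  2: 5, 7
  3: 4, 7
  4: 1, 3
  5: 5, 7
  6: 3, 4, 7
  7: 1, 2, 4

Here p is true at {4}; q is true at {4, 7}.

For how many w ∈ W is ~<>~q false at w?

1: <>~q is T. ✗
2: <>~q is T. ✗
3: <>~q is F. ✓
4: <>~q is T. ✗
5: <>~q is T. ✗
6: <>~q is T. ✗
7: <>~q is T. ✗
Satisfying worlds: {3}.
So ~<>~q fails at the other 6 worlds.

6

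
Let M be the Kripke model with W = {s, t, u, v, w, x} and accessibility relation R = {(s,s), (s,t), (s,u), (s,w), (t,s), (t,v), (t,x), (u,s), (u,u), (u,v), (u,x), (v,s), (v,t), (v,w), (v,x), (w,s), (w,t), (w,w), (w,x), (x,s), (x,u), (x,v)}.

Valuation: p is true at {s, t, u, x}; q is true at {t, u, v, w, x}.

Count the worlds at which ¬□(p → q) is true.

s: □(p → q) is F. ✓
t: □(p → q) is F. ✓
u: □(p → q) is F. ✓
v: □(p → q) is F. ✓
w: □(p → q) is F. ✓
x: □(p → q) is F. ✓
Satisfying worlds: {s, t, u, v, w, x}.

6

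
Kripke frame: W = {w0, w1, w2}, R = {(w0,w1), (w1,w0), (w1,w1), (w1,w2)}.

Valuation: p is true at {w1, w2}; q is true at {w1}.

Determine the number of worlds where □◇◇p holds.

w0: successors {w1}; ◇◇p there: w1:T. ✓
w1: successors {w0, w1, w2}; ◇◇p there: w0:T, w1:T, w2:F. ✗
w2: no successors, so □◇◇p holds vacuously. ✓
Satisfying worlds: {w0, w2}.

2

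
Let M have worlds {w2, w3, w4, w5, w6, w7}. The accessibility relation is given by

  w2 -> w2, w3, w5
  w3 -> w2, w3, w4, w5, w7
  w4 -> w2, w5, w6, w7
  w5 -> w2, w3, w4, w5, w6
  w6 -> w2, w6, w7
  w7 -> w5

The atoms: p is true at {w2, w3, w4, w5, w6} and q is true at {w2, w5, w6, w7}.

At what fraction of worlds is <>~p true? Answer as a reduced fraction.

w2: successors {w2, w3, w5}; ~p there: w2:F, w3:F, w5:F. ✗
w3: successors {w2, w3, w4, w5, w7}; ~p there: w2:F, w3:F, w4:F, w5:F, w7:T. ✓
w4: successors {w2, w5, w6, w7}; ~p there: w2:F, w5:F, w6:F, w7:T. ✓
w5: successors {w2, w3, w4, w5, w6}; ~p there: w2:F, w3:F, w4:F, w5:F, w6:F. ✗
w6: successors {w2, w6, w7}; ~p there: w2:F, w6:F, w7:T. ✓
w7: successors {w5}; ~p there: w5:F. ✗
That's 3 of 6 worlds, so 3/6 = 1/2.

1/2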